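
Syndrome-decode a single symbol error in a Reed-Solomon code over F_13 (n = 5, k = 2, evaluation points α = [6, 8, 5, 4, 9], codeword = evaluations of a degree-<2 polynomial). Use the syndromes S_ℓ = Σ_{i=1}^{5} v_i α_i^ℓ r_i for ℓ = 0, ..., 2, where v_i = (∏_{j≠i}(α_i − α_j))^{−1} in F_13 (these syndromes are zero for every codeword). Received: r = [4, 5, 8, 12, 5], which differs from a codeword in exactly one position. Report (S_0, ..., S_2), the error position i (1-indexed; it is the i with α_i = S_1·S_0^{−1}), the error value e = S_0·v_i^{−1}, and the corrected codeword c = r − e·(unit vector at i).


S = (11, 10, 2), error at position 2, error magnitude e = 9, c = [4, 9, 8, 12, 5].

Step 1: column multipliers v_i = (∏_{j≠i}(α_i − α_j))^{−1} mod 13.
  i = 1 (α = 6): (6−8)(6−5)(6−4)(6−9) = (−2)·1·2·(−3) = 12 ≡ 12, so v_1 = 12^{−1} = 12 (mod 13).
  i = 2 (α = 8): (8−6)(8−5)(8−4)(8−9) = 2·3·4·(−1) = −24 ≡ 2, so v_2 = 2^{−1} = 7 (mod 13).
  i = 3 (α = 5): (5−6)(5−8)(5−4)(5−9) = (−1)·(−3)·1·(−4) = −12 ≡ 1, so v_3 = 1^{−1} = 1 (mod 13).
  i = 4 (α = 4): (4−6)(4−8)(4−5)(4−9) = (−2)·(−4)·(−1)·(−5) = 40 ≡ 1, so v_4 = 1^{−1} = 1 (mod 13).
  i = 5 (α = 9): (9−6)(9−8)(9−5)(9−4) = 3·1·4·5 = 60 ≡ 8, so v_5 = 8^{−1} = 5 (mod 13).
  v = [12, 7, 1, 1, 5].
Step 2: syndromes of r = [4, 5, 8, 12, 5] (all sums mod 13).
  S_0 = Σ v_i r_i = 12·4 + 7·5 + 1·8 + 1·12 + 5·5 = 128 ≡ 11.
  S_1 = Σ v_i α_i r_i = 12·6·4 + 7·8·5 + 1·5·8 + 1·4·12 + 5·9·5 = 881 ≡ 10.
  α_i^2 mod 13 = [10, 12, 12, 3, 3].
  S_2 = Σ v_i α_i^2 r_i = 12·10·4 + 7·12·5 + 1·12·8 + 1·3·12 + 5·3·5 = 1107 ≡ 2.
  S = (11, 10, 2) ≠ 0, so r is not a codeword (an error is present).
Step 3: locate the error. For a single error e at position i, S_ℓ = v_i·e·α_i^ℓ, so α_err = S_1/S_0.
  S_0^{−1} = 11^{−1} = 6 (mod 13), so α_err = 10·6 = 60 ≡ 8 = α_2. Error position i = 2.
  Consistency check: S_2/S_1 = 2·4 = 8 ≡ 8 = α_err ✓ (single-error assumption holds).
Step 4: error magnitude e = S_0/v_2 = S_0·∏_{j≠2}(α_2 − α_j) = 11·2 = 22 ≡ 9 (mod 13).
Step 5: correct position 2: c_2 = r_2 − e = 5 − 9 ≡ 9 (mod 13). Hence c = [4, 9, 8, 12, 5].
  Check: interpolating c through the α_i gives m(x) = 2 + 9·x (degree < 2) with m(α_i) = c_i for every i, so c is indeed a codeword.


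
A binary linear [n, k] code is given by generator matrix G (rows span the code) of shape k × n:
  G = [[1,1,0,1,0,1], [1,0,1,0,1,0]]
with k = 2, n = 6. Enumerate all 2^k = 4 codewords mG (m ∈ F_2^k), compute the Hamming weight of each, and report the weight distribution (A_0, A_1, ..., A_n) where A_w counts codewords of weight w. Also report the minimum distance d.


Weight distribution: A_0 = 1, A_3 = 1, A_4 = 1, A_5 = 1. Minimum distance d = 3.

Enumerate all 2^2 = 4 messages m ∈ F_2^2.
For each, compute codeword c = mG in F_2^6, then tally its weight.
  m = 00 → c = 000000, weight = 0.
  m = 10 → c = 110101, weight = 4.
  m = 01 → c = 101010, weight = 3.
  m = 11 → c = 011111, weight = 5.
Tally weights:
  weight 0: 1 codewords.
  weight 3: 1 codewords.
  weight 4: 1 codewords.
  weight 5: 1 codewords.
Minimum distance d = smallest w > 0 with A_w > 0 = 3.
Sanity: Σ A_w = 4 = 2^2 = 4 ✓.


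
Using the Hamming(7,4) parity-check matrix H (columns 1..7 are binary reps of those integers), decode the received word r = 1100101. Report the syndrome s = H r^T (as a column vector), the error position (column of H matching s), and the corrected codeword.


s = (0, 0, 1)^T, error position = 1, corrected codeword c = 0100101

Compute s = H r^T mod 2 one row at a time:
  s_1 = 0 + 1 + 0 + 1 = 2 ≡ 0 (mod 2).
  s_2 = 1 + 0 + 0 + 1 = 2 ≡ 0 (mod 2).
  s_3 = 1 + 0 + 1 + 1 = 3 ≡ 1 (mod 2).
s = (0, 0, 1)^T — this equals column 1 of H (binary 001), so error is at position 1.
Correct: flip bit 1 of r = 1100101 to get c = 0100101.


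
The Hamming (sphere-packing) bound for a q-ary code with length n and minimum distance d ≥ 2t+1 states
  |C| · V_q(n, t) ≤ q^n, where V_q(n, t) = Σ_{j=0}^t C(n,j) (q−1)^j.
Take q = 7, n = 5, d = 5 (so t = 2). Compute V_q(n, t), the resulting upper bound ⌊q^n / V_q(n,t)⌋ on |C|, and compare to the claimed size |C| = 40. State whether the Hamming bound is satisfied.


V_q(n, t) = 391, q^n = 16807, Hamming bound = 42, |C| = 40 ≤ bound (satisfied).

Step 1: Compute V_q(n, t) = Σ_{j=0}^2 C(n, j) (q−1)^j.
  j = 0: C(5,0)·(6)^0 = 1·1 = 1.
  j = 1: C(5,1)·(6)^1 = 5·6 = 30.
  j = 2: C(5,2)·(6)^2 = 10·36 = 360.
  V_q(n, t) = 1 + 30 + 360 = 391.
Step 2: q^n = 7^5 = 16807.
Step 3: Hamming bound ⌊q^n / V_q(n,t)⌋ = ⌊16807/391⌋ = 42.
Step 4: Compare |C| = 40 to 42: satisfied.
The claimed |C| lies below the Hamming bound.


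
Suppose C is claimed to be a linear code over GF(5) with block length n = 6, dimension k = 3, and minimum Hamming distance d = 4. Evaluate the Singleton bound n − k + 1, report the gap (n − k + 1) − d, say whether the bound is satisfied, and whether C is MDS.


Singleton RHS = n − k + 1 = 4, slack = 0, bound satisfied, MDS.

Singleton bound: d ≤ n − k + 1.
Here n = 6, k = 3, so n − k + 1 = 4.
Given d = 4, check d ≤ 4: YES.
Slack = (n − k + 1) − d = 0.
The code is MDS (slack = 0).
Description: the claimed parameters are [6, 3, 4]_5; such a code would be MDS (meets Singleton bound).


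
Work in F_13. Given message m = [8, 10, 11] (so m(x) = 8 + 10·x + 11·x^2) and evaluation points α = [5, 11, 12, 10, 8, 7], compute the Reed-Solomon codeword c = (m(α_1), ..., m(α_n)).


c = [8, 6, 9, 12, 12, 6]

Message polynomial: m(x) = 8 + 10·x + 11·x^2 (mod 13).
For each evaluation point α_i, compute m(α_i) mod 13:
  α_1 = 5: Horner steps 11 → 0 → 8, so m(5) = 8.
  α_2 = 11: Horner steps 11 → 1 → 6, so m(11) = 6.
  α_3 = 12: Horner steps 11 → 12 → 9, so m(12) = 9.
  α_4 = 10: Horner steps 11 → 3 → 12, so m(10) = 12.
  α_5 = 8: Horner steps 11 → 7 → 12, so m(8) = 12.
  α_6 = 7: Horner steps 11 → 9 → 6, so m(7) = 6.
Codeword c = [8, 6, 9, 12, 12, 6] ∈ F_13^6.


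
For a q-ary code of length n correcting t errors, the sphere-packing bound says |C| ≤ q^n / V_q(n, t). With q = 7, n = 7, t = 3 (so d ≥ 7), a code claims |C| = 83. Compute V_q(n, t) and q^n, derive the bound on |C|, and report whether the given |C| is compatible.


V_q(n, t) = 8359, q^n = 823543, Hamming bound = 98, |C| = 83 ≤ bound (satisfied).

Step 1: Compute V_q(n, t) = Σ_{j=0}^3 C(n, j) (q−1)^j.
  j = 0: C(7,0)·(6)^0 = 1·1 = 1.
  j = 1: C(7,1)·(6)^1 = 7·6 = 42.
  j = 2: C(7,2)·(6)^2 = 21·36 = 756.
  j = 3: C(7,3)·(6)^3 = 35·216 = 7560.
  V_q(n, t) = 1 + 42 + 756 + 7560 = 8359.
Step 2: q^n = 7^7 = 823543.
Step 3: Hamming bound ⌊q^n / V_q(n,t)⌋ = ⌊823543/8359⌋ = 98.
Step 4: Compare |C| = 83 to 98: satisfied.
The claimed |C| lies below the Hamming bound.


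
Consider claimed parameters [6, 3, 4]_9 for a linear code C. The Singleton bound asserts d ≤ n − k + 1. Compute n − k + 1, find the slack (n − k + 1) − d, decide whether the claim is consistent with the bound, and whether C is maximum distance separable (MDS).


Singleton RHS = n − k + 1 = 4, slack = 0, bound satisfied, MDS.

Singleton bound: d ≤ n − k + 1.
Here n = 6, k = 3, so n − k + 1 = 4.
Given d = 4, check d ≤ 4: YES.
Slack = (n − k + 1) − d = 0.
The code is MDS (slack = 0).
Description: the claimed parameters are [6, 3, 4]_9; such a code would be MDS (meets Singleton bound).


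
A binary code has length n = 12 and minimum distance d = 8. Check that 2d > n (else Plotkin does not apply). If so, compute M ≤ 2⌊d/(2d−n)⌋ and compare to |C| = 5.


Plotkin bound M ≤ 4; given |C| = 5 > bound (violated).

Check applicability: 2d = 16, n = 12.
2d − n = 4 > 0, so Plotkin applies.
Compute d/(2d−n) = 8/4 ≈ 2.0000.
⌊d/(2d−n)⌋ = 2.
Plotkin bound: M ≤ 2·2 = 4.
Given |C| = 5, check: VIOLATED.
This |C| is above the Plotkin bound, so no binary code with n = 12, d = 8 and 5 codewords exists.


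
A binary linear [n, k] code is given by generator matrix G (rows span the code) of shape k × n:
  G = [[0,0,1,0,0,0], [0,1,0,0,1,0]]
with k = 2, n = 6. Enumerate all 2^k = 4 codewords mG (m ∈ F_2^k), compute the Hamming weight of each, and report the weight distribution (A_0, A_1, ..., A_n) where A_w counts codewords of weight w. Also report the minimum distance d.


Weight distribution: A_0 = 1, A_1 = 1, A_2 = 1, A_3 = 1. Minimum distance d = 1.

Enumerate all 2^2 = 4 messages m ∈ F_2^2.
For each, compute codeword c = mG in F_2^6, then tally its weight.
  m = 00 → c = 000000, weight = 0.
  m = 10 → c = 001000, weight = 1.
  m = 01 → c = 010010, weight = 2.
  m = 11 → c = 011010, weight = 3.
Tally weights:
  weight 0: 1 codewords.
  weight 1: 1 codewords.
  weight 2: 1 codewords.
  weight 3: 1 codewords.
Minimum distance d = smallest w > 0 with A_w > 0 = 1.
Sanity: Σ A_w = 4 = 2^2 = 4 ✓.


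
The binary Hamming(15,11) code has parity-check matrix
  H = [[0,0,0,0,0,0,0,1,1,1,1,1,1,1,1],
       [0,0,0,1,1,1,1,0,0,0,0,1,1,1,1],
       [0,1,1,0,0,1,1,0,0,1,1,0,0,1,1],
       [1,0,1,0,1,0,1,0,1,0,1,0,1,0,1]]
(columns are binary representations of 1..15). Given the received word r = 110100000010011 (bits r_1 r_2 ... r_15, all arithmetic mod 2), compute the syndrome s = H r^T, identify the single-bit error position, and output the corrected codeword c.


s = (1, 1, 0, 1)^T, error position = 13, corrected codeword c = 110100000010111

Compute s = H r^T mod 2 one row at a time:
  s_1 = 0 + 0 + 0 + 1 + 0 + 0 + 1 + 1 = 3 ≡ 1 (mod 2).
  s_2 = 1 + 0 + 0 + 0 + 0 + 0 + 1 + 1 = 3 ≡ 1 (mod 2).
  s_3 = 1 + 0 + 0 + 0 + 0 + 1 + 1 + 1 = 4 ≡ 0 (mod 2).
  s_4 = 1 + 0 + 0 + 0 + 0 + 1 + 0 + 1 = 3 ≡ 1 (mod 2).
s = (1, 1, 0, 1)^T — this equals column 13 of H (binary 1101), so error is at position 13.
Correct: flip bit 13 of r = 110100000010011 to get c = 110100000010111.


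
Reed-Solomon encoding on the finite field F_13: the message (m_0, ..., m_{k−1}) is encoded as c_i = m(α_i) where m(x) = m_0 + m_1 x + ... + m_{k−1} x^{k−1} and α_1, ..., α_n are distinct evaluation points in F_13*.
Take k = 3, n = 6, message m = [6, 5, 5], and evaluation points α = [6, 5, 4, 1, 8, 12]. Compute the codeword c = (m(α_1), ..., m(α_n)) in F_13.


c = [8, 0, 2, 3, 2, 6]

Message polynomial: m(x) = 6 + 5·x + 5·x^2 (mod 13).
For each evaluation point α_i, compute m(α_i) mod 13:
  α_1 = 6: Horner steps 5 → 9 → 8, so m(6) = 8.
  α_2 = 5: Horner steps 5 → 4 → 0, so m(5) = 0.
  α_3 = 4: Horner steps 5 → 12 → 2, so m(4) = 2.
  α_4 = 1: Horner steps 5 → 10 → 3, so m(1) = 3.
  α_5 = 8: Horner steps 5 → 6 → 2, so m(8) = 2.
  α_6 = 12: Horner steps 5 → 0 → 6, so m(12) = 6.
Codeword c = [8, 0, 2, 3, 2, 6] ∈ F_13^6.


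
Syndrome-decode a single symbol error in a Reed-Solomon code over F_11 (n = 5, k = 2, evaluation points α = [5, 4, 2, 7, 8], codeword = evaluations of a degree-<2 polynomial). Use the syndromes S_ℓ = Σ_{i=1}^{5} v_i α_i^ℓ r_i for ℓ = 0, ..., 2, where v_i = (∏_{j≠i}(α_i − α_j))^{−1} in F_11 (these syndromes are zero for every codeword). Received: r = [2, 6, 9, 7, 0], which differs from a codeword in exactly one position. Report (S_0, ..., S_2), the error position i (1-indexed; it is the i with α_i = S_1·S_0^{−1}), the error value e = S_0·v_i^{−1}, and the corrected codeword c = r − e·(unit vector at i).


S = (2, 10, 6), error at position 1, error magnitude e = 3, c = [10, 6, 9, 7, 0].

Step 1: column multipliers v_i = (∏_{j≠i}(α_i − α_j))^{−1} mod 11.
  i = 1 (α = 5): (5−4)(5−2)(5−7)(5−8) = 1·3·(−2)·(−3) = 18 ≡ 7, so v_1 = 7^{−1} = 8 (mod 11).
  i = 2 (α = 4): (4−5)(4−2)(4−7)(4−8) = (−1)·2·(−3)·(−4) = −24 ≡ 9, so v_2 = 9^{−1} = 5 (mod 11).
  i = 3 (α = 2): (2−5)(2−4)(2−7)(2−8) = (−3)·(−2)·(−5)·(−6) = 180 ≡ 4, so v_3 = 4^{−1} = 3 (mod 11).
  i = 4 (α = 7): (7−5)(7−4)(7−2)(7−8) = 2·3·5·(−1) = −30 ≡ 3, so v_4 = 3^{−1} = 4 (mod 11).
  i = 5 (α = 8): (8−5)(8−4)(8−2)(8−7) = 3·4·6·1 = 72 ≡ 6, so v_5 = 6^{−1} = 2 (mod 11).
  v = [8, 5, 3, 4, 2].
Step 2: syndromes of r = [2, 6, 9, 7, 0] (all sums mod 11).
  S_0 = Σ v_i r_i = 8·2 + 5·6 + 3·9 + 4·7 + 2·0 = 101 ≡ 2.
  S_1 = Σ v_i α_i r_i = 8·5·2 + 5·4·6 + 3·2·9 + 4·7·7 + 2·8·0 = 450 ≡ 10.
  α_i^2 mod 11 = [3, 5, 4, 5, 9].
  S_2 = Σ v_i α_i^2 r_i = 8·3·2 + 5·5·6 + 3·4·9 + 4·5·7 + 2·9·0 = 446 ≡ 6.
  S = (2, 10, 6) ≠ 0, so r is not a codeword (an error is present).
Step 3: locate the error. For a single error e at position i, S_ℓ = v_i·e·α_i^ℓ, so α_err = S_1/S_0.
  S_0^{−1} = 2^{−1} = 6 (mod 11), so α_err = 10·6 = 60 ≡ 5 = α_1. Error position i = 1.
  Consistency check: S_2/S_1 = 6·10 = 60 ≡ 5 = α_err ✓ (single-error assumption holds).
Step 4: error magnitude e = S_0/v_1 = S_0·∏_{j≠1}(α_1 − α_j) = 2·7 = 14 ≡ 3 (mod 11).
Step 5: correct position 1: c_1 = r_1 − e = 2 − 3 ≡ 10 (mod 11). Hence c = [10, 6, 9, 7, 0].
  Check: interpolating c through the α_i gives m(x) = 1 + 4·x (degree < 2) with m(α_i) = c_i for every i, so c is indeed a codeword.


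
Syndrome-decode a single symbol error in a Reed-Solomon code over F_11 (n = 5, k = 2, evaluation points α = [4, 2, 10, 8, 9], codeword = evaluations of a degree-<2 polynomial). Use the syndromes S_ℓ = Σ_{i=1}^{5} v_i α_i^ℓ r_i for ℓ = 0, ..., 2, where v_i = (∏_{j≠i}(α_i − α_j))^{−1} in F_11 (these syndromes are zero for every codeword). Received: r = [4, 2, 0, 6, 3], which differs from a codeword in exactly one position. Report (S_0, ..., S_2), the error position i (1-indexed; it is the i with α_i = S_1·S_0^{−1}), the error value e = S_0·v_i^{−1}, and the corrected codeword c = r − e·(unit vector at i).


S = (4, 5, 9), error at position 1, error magnitude e = 8, c = [7, 2, 0, 6, 3].

Step 1: column multipliers v_i = (∏_{j≠i}(α_i − α_j))^{−1} mod 11.
  i = 1 (α = 4): (4−2)(4−10)(4−8)(4−9) = 2·(−6)·(−4)·(−5) = −240 ≡ 2, so v_1 = 2^{−1} = 6 (mod 11).
  i = 2 (α = 2): (2−4)(2−10)(2−8)(2−9) = (−2)·(−8)·(−6)·(−7) = 672 ≡ 1, so v_2 = 1^{−1} = 1 (mod 11).
  i = 3 (α = 10): (10−4)(10−2)(10−8)(10−9) = 6·8·2·1 = 96 ≡ 8, so v_3 = 8^{−1} = 7 (mod 11).
  i = 4 (α = 8): (8−4)(8−2)(8−10)(8−9) = 4·6·(−2)·(−1) = 48 ≡ 4, so v_4 = 4^{−1} = 3 (mod 11).
  i = 5 (α = 9): (9−4)(9−2)(9−10)(9−8) = 5·7·(−1)·1 = −35 ≡ 9, so v_5 = 9^{−1} = 5 (mod 11).
  v = [6, 1, 7, 3, 5].
Step 2: syndromes of r = [4, 2, 0, 6, 3] (all sums mod 11).
  S_0 = Σ v_i r_i = 6·4 + 1·2 + 7·0 + 3·6 + 5·3 = 59 ≡ 4.
  S_1 = Σ v_i α_i r_i = 6·4·4 + 1·2·2 + 7·10·0 + 3·8·6 + 5·9·3 = 379 ≡ 5.
  α_i^2 mod 11 = [5, 4, 1, 9, 4].
  S_2 = Σ v_i α_i^2 r_i = 6·5·4 + 1·4·2 + 7·1·0 + 3·9·6 + 5·4·3 = 350 ≡ 9.
  S = (4, 5, 9) ≠ 0, so r is not a codeword (an error is present).
Step 3: locate the error. For a single error e at position i, S_ℓ = v_i·e·α_i^ℓ, so α_err = S_1/S_0.
  S_0^{−1} = 4^{−1} = 3 (mod 11), so α_err = 5·3 = 15 ≡ 4 = α_1. Error position i = 1.
  Consistency check: S_2/S_1 = 9·9 = 81 ≡ 4 = α_err ✓ (single-error assumption holds).
Step 4: error magnitude e = S_0/v_1 = S_0·∏_{j≠1}(α_1 − α_j) = 4·2 = 8 ≡ 8 (mod 11).
Step 5: correct position 1: c_1 = r_1 − e = 4 − 8 ≡ 7 (mod 11). Hence c = [7, 2, 0, 6, 3].
  Check: interpolating c through the α_i gives m(x) = 8 + 8·x (degree < 2) with m(α_i) = c_i for every i, so c is indeed a codeword.


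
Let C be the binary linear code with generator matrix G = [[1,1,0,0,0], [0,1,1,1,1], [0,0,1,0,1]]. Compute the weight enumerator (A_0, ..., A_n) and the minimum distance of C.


Weight distribution: A_0 = 1, A_2 = 4, A_4 = 3. Minimum distance d = 2.

Enumerate all 2^3 = 8 messages m ∈ F_2^3.
For each, compute codeword c = mG in F_2^5, then tally its weight.
  m = 000 → c = 00000, weight = 0.
  m = 100 → c = 11000, weight = 2.
  m = 010 → c = 01111, weight = 4.
  m = 110 → c = 10111, weight = 4.
  m = 001 → c = 00101, weight = 2.
  m = 101 → c = 11101, weight = 4.
  m = 011 → c = 01010, weight = 2.
  m = 111 → c = 10010, weight = 2.
Tally weights:
  weight 0: 1 codewords.
  weight 2: 4 codewords.
  weight 4: 3 codewords.
Minimum distance d = smallest w > 0 with A_w > 0 = 2.
Sanity: Σ A_w = 8 = 2^3 = 8 ✓.


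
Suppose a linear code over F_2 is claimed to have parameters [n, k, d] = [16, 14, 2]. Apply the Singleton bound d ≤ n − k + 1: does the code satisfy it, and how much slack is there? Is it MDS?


Singleton RHS = n − k + 1 = 3, slack = 1, bound satisfied, not MDS.

Singleton bound: d ≤ n − k + 1.
Here n = 16, k = 14, so n − k + 1 = 3.
Given d = 2, check d ≤ 3: YES.
Slack = (n − k + 1) − d = 1.
The code is NOT MDS (slack = 1 > 0).
Description: the claimed parameters are [16, 14, 2]_2; such a code would be non-MDS.


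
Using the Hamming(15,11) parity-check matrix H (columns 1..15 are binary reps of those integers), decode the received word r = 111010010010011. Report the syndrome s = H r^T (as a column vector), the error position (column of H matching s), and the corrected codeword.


s = (0, 1, 1, 1)^T, error position = 7, corrected codeword c = 111010110010011

Compute s = H r^T mod 2 one row at a time:
  s_1 = 1 + 0 + 0 + 1 + 0 + 0 + 1 + 1 = 4 ≡ 0 (mod 2).
  s_2 = 0 + 1 + 0 + 0 + 0 + 0 + 1 + 1 = 3 ≡ 1 (mod 2).
  s_3 = 1 + 1 + 0 + 0 + 0 + 1 + 1 + 1 = 5 ≡ 1 (mod 2).
  s_4 = 1 + 1 + 1 + 0 + 0 + 1 + 0 + 1 = 5 ≡ 1 (mod 2).
s = (0, 1, 1, 1)^T — this equals column 7 of H (binary 0111), so error is at position 7.
Correct: flip bit 7 of r = 111010010010011 to get c = 111010110010011.


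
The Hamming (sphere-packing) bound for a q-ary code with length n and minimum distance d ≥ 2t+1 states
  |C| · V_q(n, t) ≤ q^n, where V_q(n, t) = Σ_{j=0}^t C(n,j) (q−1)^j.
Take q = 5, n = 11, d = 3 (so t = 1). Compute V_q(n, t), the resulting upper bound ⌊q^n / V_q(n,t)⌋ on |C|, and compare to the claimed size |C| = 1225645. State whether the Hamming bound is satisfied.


V_q(n, t) = 45, q^n = 48828125, Hamming bound = 1085069, |C| = 1225645 > bound (violated).

Step 1: Compute V_q(n, t) = Σ_{j=0}^1 C(n, j) (q−1)^j.
  j = 0: C(11,0)·(4)^0 = 1·1 = 1.
  j = 1: C(11,1)·(4)^1 = 11·4 = 44.
  V_q(n, t) = 1 + 44 = 45.
Step 2: q^n = 5^11 = 48828125.
Step 3: Hamming bound ⌊q^n / V_q(n,t)⌋ = ⌊48828125/45⌋ = 1085069.
Step 4: Compare |C| = 1225645 to 1085069: violated.
The claimed |C| lies above the Hamming bound, so no 5-ary code of length 11 with d ≥ 3 can have 1225645 codewords.


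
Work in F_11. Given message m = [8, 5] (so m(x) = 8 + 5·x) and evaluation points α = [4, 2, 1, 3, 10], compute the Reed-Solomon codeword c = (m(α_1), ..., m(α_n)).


c = [6, 7, 2, 1, 3]

Message polynomial: m(x) = 8 + 5·x (mod 11).
For each evaluation point α_i, compute m(α_i) mod 11:
  α_1 = 4: Horner steps 5 → 6, so m(4) = 6.
  α_2 = 2: Horner steps 5 → 7, so m(2) = 7.
  α_3 = 1: Horner steps 5 → 2, so m(1) = 2.
  α_4 = 3: Horner steps 5 → 1, so m(3) = 1.
  α_5 = 10: Horner steps 5 → 3, so m(10) = 3.
Codeword c = [6, 7, 2, 1, 3] ∈ F_11^5.


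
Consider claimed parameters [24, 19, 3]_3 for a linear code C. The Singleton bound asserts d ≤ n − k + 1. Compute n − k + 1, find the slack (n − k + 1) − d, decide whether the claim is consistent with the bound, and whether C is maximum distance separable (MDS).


Singleton RHS = n − k + 1 = 6, slack = 3, bound satisfied, not MDS.

Singleton bound: d ≤ n − k + 1.
Here n = 24, k = 19, so n − k + 1 = 6.
Given d = 3, check d ≤ 6: YES.
Slack = (n − k + 1) − d = 3.
The code is NOT MDS (slack = 3 > 0).
Description: the claimed parameters are [24, 19, 3]_3; such a code would be non-MDS.


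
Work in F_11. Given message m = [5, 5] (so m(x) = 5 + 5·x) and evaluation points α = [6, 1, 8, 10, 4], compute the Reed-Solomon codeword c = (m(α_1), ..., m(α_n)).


c = [2, 10, 1, 0, 3]

Message polynomial: m(x) = 5 + 5·x (mod 11).
For each evaluation point α_i, compute m(α_i) mod 11:
  α_1 = 6: Horner steps 5 → 2, so m(6) = 2.
  α_2 = 1: Horner steps 5 → 10, so m(1) = 10.
  α_3 = 8: Horner steps 5 → 1, so m(8) = 1.
  α_4 = 10: Horner steps 5 → 0, so m(10) = 0.
  α_5 = 4: Horner steps 5 → 3, so m(4) = 3.
Codeword c = [2, 10, 1, 0, 3] ∈ F_11^5.


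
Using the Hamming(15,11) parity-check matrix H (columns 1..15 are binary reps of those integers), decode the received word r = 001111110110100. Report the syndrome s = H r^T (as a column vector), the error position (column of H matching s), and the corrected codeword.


s = (0, 1, 1, 1)^T, error position = 7, corrected codeword c = 001111010110100

Compute s = H r^T mod 2 one row at a time:
  s_1 = 1 + 0 + 1 + 1 + 0 + 1 + 0 + 0 = 4 ≡ 0 (mod 2).
  s_2 = 1 + 1 + 1 + 1 + 0 + 1 + 0 + 0 = 5 ≡ 1 (mod 2).
  s_3 = 0 + 1 + 1 + 1 + 1 + 1 + 0 + 0 = 5 ≡ 1 (mod 2).
  s_4 = 0 + 1 + 1 + 1 + 0 + 1 + 1 + 0 = 5 ≡ 1 (mod 2).
s = (0, 1, 1, 1)^T — this equals column 7 of H (binary 0111), so error is at position 7.
Correct: flip bit 7 of r = 001111110110100 to get c = 001111010110100.


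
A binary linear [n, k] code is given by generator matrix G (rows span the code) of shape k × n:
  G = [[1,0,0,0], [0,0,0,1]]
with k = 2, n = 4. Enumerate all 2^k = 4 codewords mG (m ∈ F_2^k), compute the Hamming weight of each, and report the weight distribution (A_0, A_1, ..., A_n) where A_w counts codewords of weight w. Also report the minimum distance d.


Weight distribution: A_0 = 1, A_1 = 2, A_2 = 1. Minimum distance d = 1.

Enumerate all 2^2 = 4 messages m ∈ F_2^2.
For each, compute codeword c = mG in F_2^4, then tally its weight.
  m = 00 → c = 0000, weight = 0.
  m = 10 → c = 1000, weight = 1.
  m = 01 → c = 0001, weight = 1.
  m = 11 → c = 1001, weight = 2.
Tally weights:
  weight 0: 1 codewords.
  weight 1: 2 codewords.
  weight 2: 1 codewords.
Minimum distance d = smallest w > 0 with A_w > 0 = 1.
Sanity: Σ A_w = 4 = 2^2 = 4 ✓.


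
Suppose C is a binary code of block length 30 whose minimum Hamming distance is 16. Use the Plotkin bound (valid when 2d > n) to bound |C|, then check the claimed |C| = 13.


Plotkin bound M ≤ 16; given |C| = 13 ≤ bound (satisfied).

Check applicability: 2d = 32, n = 30.
2d − n = 2 > 0, so Plotkin applies.
Compute d/(2d−n) = 16/2 ≈ 8.0000.
⌊d/(2d−n)⌋ = 8.
Plotkin bound: M ≤ 2·8 = 16.
Given |C| = 13, check: satisfied.
This |C| is below the Plotkin bound.


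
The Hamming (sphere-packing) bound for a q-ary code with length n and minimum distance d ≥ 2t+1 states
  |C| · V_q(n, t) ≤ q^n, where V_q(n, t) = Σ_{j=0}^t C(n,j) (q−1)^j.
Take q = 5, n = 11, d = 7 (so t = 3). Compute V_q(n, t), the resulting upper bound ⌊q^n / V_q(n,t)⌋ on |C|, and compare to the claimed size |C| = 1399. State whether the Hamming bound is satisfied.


V_q(n, t) = 11485, q^n = 48828125, Hamming bound = 4251, |C| = 1399 ≤ bound (satisfied).

Step 1: Compute V_q(n, t) = Σ_{j=0}^3 C(n, j) (q−1)^j.
  j = 0: C(11,0)·(4)^0 = 1·1 = 1.
  j = 1: C(11,1)·(4)^1 = 11·4 = 44.
  j = 2: C(11,2)·(4)^2 = 55·16 = 880.
  j = 3: C(11,3)·(4)^3 = 165·64 = 10560.
  V_q(n, t) = 1 + 44 + 880 + 10560 = 11485.
Step 2: q^n = 5^11 = 48828125.
Step 3: Hamming bound ⌊q^n / V_q(n,t)⌋ = ⌊48828125/11485⌋ = 4251.
Step 4: Compare |C| = 1399 to 4251: satisfied.
The claimed |C| lies below the Hamming bound.


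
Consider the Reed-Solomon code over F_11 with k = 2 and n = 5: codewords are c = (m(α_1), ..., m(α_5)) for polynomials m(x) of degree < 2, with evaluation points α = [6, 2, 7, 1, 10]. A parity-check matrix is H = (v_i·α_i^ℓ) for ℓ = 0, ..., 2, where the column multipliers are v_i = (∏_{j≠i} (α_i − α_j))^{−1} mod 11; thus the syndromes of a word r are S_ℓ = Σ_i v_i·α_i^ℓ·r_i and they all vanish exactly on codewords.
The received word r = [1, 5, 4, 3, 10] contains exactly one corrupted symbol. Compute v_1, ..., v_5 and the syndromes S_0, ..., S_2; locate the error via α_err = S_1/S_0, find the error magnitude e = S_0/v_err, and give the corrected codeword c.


S = (7, 9, 10), error at position 1, error magnitude e = 10, c = [2, 5, 4, 3, 10].

Step 1: column multipliers v_i = (∏_{j≠i}(α_i − α_j))^{−1} mod 11.
  i = 1 (α = 6): (6−2)(6−7)(6−1)(6−10) = 4·(−1)·5·(−4) = 80 ≡ 3, so v_1 = 3^{−1} = 4 (mod 11).
  i = 2 (α = 2): (2−6)(2−7)(2−1)(2−10) = (−4)·(−5)·1·(−8) = −160 ≡ 5, so v_2 = 5^{−1} = 9 (mod 11).
  i = 3 (α = 7): (7−6)(7−2)(7−1)(7−10) = 1·5·6·(−3) = −90 ≡ 9, so v_3 = 9^{−1} = 5 (mod 11).
  i = 4 (α = 1): (1−6)(1−2)(1−7)(1−10) = (−5)·(−1)·(−6)·(−9) = 270 ≡ 6, so v_4 = 6^{−1} = 2 (mod 11).
  i = 5 (α = 10): (10−6)(10−2)(10−7)(10−1) = 4·8·3·9 = 864 ≡ 6, so v_5 = 6^{−1} = 2 (mod 11).
  v = [4, 9, 5, 2, 2].
Step 2: syndromes of r = [1, 5, 4, 3, 10] (all sums mod 11).
  S_0 = Σ v_i r_i = 4·1 + 9·5 + 5·4 + 2·3 + 2·10 = 95 ≡ 7.
  S_1 = Σ v_i α_i r_i = 4·6·1 + 9·2·5 + 5·7·4 + 2·1·3 + 2·10·10 = 460 ≡ 9.
  α_i^2 mod 11 = [3, 4, 5, 1, 1].
  S_2 = Σ v_i α_i^2 r_i = 4·3·1 + 9·4·5 + 5·5·4 + 2·1·3 + 2·1·10 = 318 ≡ 10.
  S = (7, 9, 10) ≠ 0, so r is not a codeword (an error is present).
Step 3: locate the error. For a single error e at position i, S_ℓ = v_i·e·α_i^ℓ, so α_err = S_1/S_0.
  S_0^{−1} = 7^{−1} = 8 (mod 11), so α_err = 9·8 = 72 ≡ 6 = α_1. Error position i = 1.
  Consistency check: S_2/S_1 = 10·5 = 50 ≡ 6 = α_err ✓ (single-error assumption holds).
Step 4: error magnitude e = S_0/v_1 = S_0·∏_{j≠1}(α_1 − α_j) = 7·3 = 21 ≡ 10 (mod 11).
Step 5: correct position 1: c_1 = r_1 − e = 1 − 10 ≡ 2 (mod 11). Hence c = [2, 5, 4, 3, 10].
  Check: interpolating c through the α_i gives m(x) = 1 + 2·x (degree < 2) with m(α_i) = c_i for every i, so c is indeed a codeword.


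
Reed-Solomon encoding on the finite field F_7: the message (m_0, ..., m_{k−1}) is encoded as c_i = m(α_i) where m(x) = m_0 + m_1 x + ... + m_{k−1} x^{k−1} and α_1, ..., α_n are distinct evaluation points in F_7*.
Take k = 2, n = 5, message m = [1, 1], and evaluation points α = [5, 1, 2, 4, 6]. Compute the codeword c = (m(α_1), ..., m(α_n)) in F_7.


c = [6, 2, 3, 5, 0]

Message polynomial: m(x) = 1 + 1·x (mod 7).
For each evaluation point α_i, compute m(α_i) mod 7:
  α_1 = 5: Horner steps 1 → 6, so m(5) = 6.
  α_2 = 1: Horner steps 1 → 2, so m(1) = 2.
  α_3 = 2: Horner steps 1 → 3, so m(2) = 3.
  α_4 = 4: Horner steps 1 → 5, so m(4) = 5.
  α_5 = 6: Horner steps 1 → 0, so m(6) = 0.
Codeword c = [6, 2, 3, 5, 0] ∈ F_7^5.


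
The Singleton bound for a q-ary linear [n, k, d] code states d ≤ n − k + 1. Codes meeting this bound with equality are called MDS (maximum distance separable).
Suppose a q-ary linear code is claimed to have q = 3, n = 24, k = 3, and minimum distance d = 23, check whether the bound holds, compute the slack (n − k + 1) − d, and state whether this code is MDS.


Singleton RHS = n − k + 1 = 22, slack = -1, bound violated (no such code; not MDS).

Singleton bound: d ≤ n − k + 1.
Here n = 24, k = 3, so n − k + 1 = 22.
Given d = 23, check d ≤ 22: NO.
Slack = (n − k + 1) − d = -1.
The slack is negative: d = 23 exceeds n − k + 1 = 22 by 1, so the Singleton bound is violated and no linear [24, 3, 23]_3 code can exist. In particular it is not MDS (MDS requires d = n − k + 1 exactly).
Description: the claimed parameters are [24, 3, 23]_3; such a code would be impossible (violates the Singleton bound).


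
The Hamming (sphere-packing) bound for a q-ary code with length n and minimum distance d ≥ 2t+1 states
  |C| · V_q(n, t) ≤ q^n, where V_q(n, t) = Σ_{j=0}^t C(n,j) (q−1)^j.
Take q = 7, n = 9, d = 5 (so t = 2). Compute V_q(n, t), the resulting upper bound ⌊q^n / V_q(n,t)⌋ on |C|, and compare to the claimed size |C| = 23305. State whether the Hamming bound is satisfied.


V_q(n, t) = 1351, q^n = 40353607, Hamming bound = 29869, |C| = 23305 ≤ bound (satisfied).

Step 1: Compute V_q(n, t) = Σ_{j=0}^2 C(n, j) (q−1)^j.
  j = 0: C(9,0)·(6)^0 = 1·1 = 1.
  j = 1: C(9,1)·(6)^1 = 9·6 = 54.
  j = 2: C(9,2)·(6)^2 = 36·36 = 1296.
  V_q(n, t) = 1 + 54 + 1296 = 1351.
Step 2: q^n = 7^9 = 40353607.
Step 3: Hamming bound ⌊q^n / V_q(n,t)⌋ = ⌊40353607/1351⌋ = 29869.
Step 4: Compare |C| = 23305 to 29869: satisfied.
The claimed |C| lies below the Hamming bound.


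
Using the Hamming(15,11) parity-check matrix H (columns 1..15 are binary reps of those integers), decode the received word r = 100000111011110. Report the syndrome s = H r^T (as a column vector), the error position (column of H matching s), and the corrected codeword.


s = (0, 0, 1, 1)^T, error position = 3, corrected codeword c = 101000111011110

Compute s = H r^T mod 2 one row at a time:
  s_1 = 1 + 1 + 0 + 1 + 1 + 1 + 1 + 0 = 6 ≡ 0 (mod 2).
  s_2 = 0 + 0 + 0 + 1 + 1 + 1 + 1 + 0 = 4 ≡ 0 (mod 2).
  s_3 = 0 + 0 + 0 + 1 + 0 + 1 + 1 + 0 = 3 ≡ 1 (mod 2).
  s_4 = 1 + 0 + 0 + 1 + 1 + 1 + 1 + 0 = 5 ≡ 1 (mod 2).
s = (0, 0, 1, 1)^T — this equals column 3 of H (binary 0011), so error is at position 3.
Correct: flip bit 3 of r = 100000111011110 to get c = 101000111011110.


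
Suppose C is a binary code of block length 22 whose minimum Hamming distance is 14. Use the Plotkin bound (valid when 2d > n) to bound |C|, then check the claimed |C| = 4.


Plotkin bound M ≤ 4; given |C| = 4 ≤ bound (satisfied).

Check applicability: 2d = 28, n = 22.
2d − n = 6 > 0, so Plotkin applies.
Compute d/(2d−n) = 14/6 ≈ 2.3333.
⌊d/(2d−n)⌋ = 2.
Plotkin bound: M ≤ 2·2 = 4.
Given |C| = 4, check: satisfied.
This |C| is at the Plotkin bound.


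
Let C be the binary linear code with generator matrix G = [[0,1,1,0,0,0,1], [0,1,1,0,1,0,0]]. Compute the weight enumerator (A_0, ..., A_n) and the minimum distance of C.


Weight distribution: A_0 = 1, A_2 = 1, A_3 = 2. Minimum distance d = 2.

Enumerate all 2^2 = 4 messages m ∈ F_2^2.
For each, compute codeword c = mG in F_2^7, then tally its weight.
  m = 00 → c = 0000000, weight = 0.
  m = 10 → c = 0110001, weight = 3.
  m = 01 → c = 0110100, weight = 3.
  m = 11 → c = 0000101, weight = 2.
Tally weights:
  weight 0: 1 codewords.
  weight 2: 1 codewords.
  weight 3: 2 codewords.
Minimum distance d = smallest w > 0 with A_w > 0 = 2.
Sanity: Σ A_w = 4 = 2^2 = 4 ✓.


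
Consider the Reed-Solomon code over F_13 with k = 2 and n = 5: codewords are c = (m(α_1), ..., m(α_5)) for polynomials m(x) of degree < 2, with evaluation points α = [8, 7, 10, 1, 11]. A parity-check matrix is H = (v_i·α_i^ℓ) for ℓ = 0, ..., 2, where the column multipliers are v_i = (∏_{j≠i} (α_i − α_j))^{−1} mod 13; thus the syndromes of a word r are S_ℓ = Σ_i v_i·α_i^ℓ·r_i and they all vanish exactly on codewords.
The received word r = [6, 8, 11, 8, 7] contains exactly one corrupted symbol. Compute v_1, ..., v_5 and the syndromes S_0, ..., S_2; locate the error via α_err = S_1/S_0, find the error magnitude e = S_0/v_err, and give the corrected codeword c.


S = (4, 2, 1), error at position 2, error magnitude e = 11, c = [6, 10, 11, 8, 7].

Step 1: column multipliers v_i = (∏_{j≠i}(α_i − α_j))^{−1} mod 13.
  i = 1 (α = 8): (8−7)(8−10)(8−1)(8−11) = 1·(−2)·7·(−3) = 42 ≡ 3, so v_1 = 3^{−1} = 9 (mod 13).
  i = 2 (α = 7): (7−8)(7−10)(7−1)(7−11) = (−1)·(−3)·6·(−4) = −72 ≡ 6, so v_2 = 6^{−1} = 11 (mod 13).
  i = 3 (α = 10): (10−8)(10−7)(10−1)(10−11) = 2·3·9·(−1) = −54 ≡ 11, so v_3 = 11^{−1} = 6 (mod 13).
  i = 4 (α = 1): (1−8)(1−7)(1−10)(1−11) = (−7)·(−6)·(−9)·(−10) = 3780 ≡ 10, so v_4 = 10^{−1} = 4 (mod 13).
  i = 5 (α = 11): (11−8)(11−7)(11−10)(11−1) = 3·4·1·10 = 120 ≡ 3, so v_5 = 3^{−1} = 9 (mod 13).
  v = [9, 11, 6, 4, 9].
Step 2: syndromes of r = [6, 8, 11, 8, 7] (all sums mod 13).
  S_0 = Σ v_i r_i = 9·6 + 11·8 + 6·11 + 4·8 + 9·7 = 303 ≡ 4.
  S_1 = Σ v_i α_i r_i = 9·8·6 + 11·7·8 + 6·10·11 + 4·1·8 + 9·11·7 = 2433 ≡ 2.
  α_i^2 mod 13 = [12, 10, 9, 1, 4].
  S_2 = Σ v_i α_i^2 r_i = 9·12·6 + 11·10·8 + 6·9·11 + 4·1·8 + 9·4·7 = 2406 ≡ 1.
  S = (4, 2, 1) ≠ 0, so r is not a codeword (an error is present).
Step 3: locate the error. For a single error e at position i, S_ℓ = v_i·e·α_i^ℓ, so α_err = S_1/S_0.
  S_0^{−1} = 4^{−1} = 10 (mod 13), so α_err = 2·10 = 20 ≡ 7 = α_2. Error position i = 2.
  Consistency check: S_2/S_1 = 1·7 = 7 ≡ 7 = α_err ✓ (single-error assumption holds).
Step 4: error magnitude e = S_0/v_2 = S_0·∏_{j≠2}(α_2 − α_j) = 4·6 = 24 ≡ 11 (mod 13).
Step 5: correct position 2: c_2 = r_2 − e = 8 − 11 ≡ 10 (mod 13). Hence c = [6, 10, 11, 8, 7].
  Check: interpolating c through the α_i gives m(x) = 12 + 9·x (degree < 2) with m(α_i) = c_i for every i, so c is indeed a codeword.


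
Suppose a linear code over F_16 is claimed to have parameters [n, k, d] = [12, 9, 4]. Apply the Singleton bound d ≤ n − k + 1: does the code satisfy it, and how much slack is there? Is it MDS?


Singleton RHS = n − k + 1 = 4, slack = 0, bound satisfied, MDS.

Singleton bound: d ≤ n − k + 1.
Here n = 12, k = 9, so n − k + 1 = 4.
Given d = 4, check d ≤ 4: YES.
Slack = (n − k + 1) − d = 0.
The code is MDS (slack = 0).
Description: the claimed parameters are [12, 9, 4]_16; such a code would be MDS (meets Singleton bound).


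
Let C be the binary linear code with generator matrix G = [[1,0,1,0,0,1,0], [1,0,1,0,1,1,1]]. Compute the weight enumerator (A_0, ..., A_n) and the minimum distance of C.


Weight distribution: A_0 = 1, A_2 = 1, A_3 = 1, A_5 = 1. Minimum distance d = 2.

Enumerate all 2^2 = 4 messages m ∈ F_2^2.
For each, compute codeword c = mG in F_2^7, then tally its weight.
  m = 00 → c = 0000000, weight = 0.
  m = 10 → c = 1010010, weight = 3.
  m = 01 → c = 1010111, weight = 5.
  m = 11 → c = 0000101, weight = 2.
Tally weights:
  weight 0: 1 codewords.
  weight 2: 1 codewords.
  weight 3: 1 codewords.
  weight 5: 1 codewords.
Minimum distance d = smallest w > 0 with A_w > 0 = 2.
Sanity: Σ A_w = 4 = 2^2 = 4 ✓.


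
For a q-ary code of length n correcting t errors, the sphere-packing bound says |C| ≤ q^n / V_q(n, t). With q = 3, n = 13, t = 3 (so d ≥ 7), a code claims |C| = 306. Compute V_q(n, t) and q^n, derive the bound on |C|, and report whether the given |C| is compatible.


V_q(n, t) = 2627, q^n = 1594323, Hamming bound = 606, |C| = 306 ≤ bound (satisfied).

Step 1: Compute V_q(n, t) = Σ_{j=0}^3 C(n, j) (q−1)^j.
  j = 0: C(13,0)·(2)^0 = 1·1 = 1.
  j = 1: C(13,1)·(2)^1 = 13·2 = 26.
  j = 2: C(13,2)·(2)^2 = 78·4 = 312.
  j = 3: C(13,3)·(2)^3 = 286·8 = 2288.
  V_q(n, t) = 1 + 26 + 312 + 2288 = 2627.
Step 2: q^n = 3^13 = 1594323.
Step 3: Hamming bound ⌊q^n / V_q(n,t)⌋ = ⌊1594323/2627⌋ = 606.
Step 4: Compare |C| = 306 to 606: satisfied.
The claimed |C| lies below the Hamming bound.


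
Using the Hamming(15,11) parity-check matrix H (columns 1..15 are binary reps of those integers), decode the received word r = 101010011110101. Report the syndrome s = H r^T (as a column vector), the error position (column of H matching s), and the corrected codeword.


s = (0, 1, 0, 1)^T, error position = 5, corrected codeword c = 101000011110101

Compute s = H r^T mod 2 one row at a time:
  s_1 = 1 + 1 + 1 + 1 + 0 + 1 + 0 + 1 = 6 ≡ 0 (mod 2).
  s_2 = 0 + 1 + 0 + 0 + 0 + 1 + 0 + 1 = 3 ≡ 1 (mod 2).
  s_3 = 0 + 1 + 0 + 0 + 1 + 1 + 0 + 1 = 4 ≡ 0 (mod 2).
  s_4 = 1 + 1 + 1 + 0 + 1 + 1 + 1 + 1 = 7 ≡ 1 (mod 2).
s = (0, 1, 0, 1)^T — this equals column 5 of H (binary 0101), so error is at position 5.
Correct: flip bit 5 of r = 101010011110101 to get c = 101000011110101.


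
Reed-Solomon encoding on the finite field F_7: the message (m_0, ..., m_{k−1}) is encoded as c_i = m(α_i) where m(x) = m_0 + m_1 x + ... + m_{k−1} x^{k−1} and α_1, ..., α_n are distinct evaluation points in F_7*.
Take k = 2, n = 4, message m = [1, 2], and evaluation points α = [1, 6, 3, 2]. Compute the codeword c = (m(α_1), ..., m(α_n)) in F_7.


c = [3, 6, 0, 5]

Message polynomial: m(x) = 1 + 2·x (mod 7).
For each evaluation point α_i, compute m(α_i) mod 7:
  α_1 = 1: Horner steps 2 → 3, so m(1) = 3.
  α_2 = 6: Horner steps 2 → 6, so m(6) = 6.
  α_3 = 3: Horner steps 2 → 0, so m(3) = 0.
  α_4 = 2: Horner steps 2 → 5, so m(2) = 5.
Codeword c = [3, 6, 0, 5] ∈ F_7^4.


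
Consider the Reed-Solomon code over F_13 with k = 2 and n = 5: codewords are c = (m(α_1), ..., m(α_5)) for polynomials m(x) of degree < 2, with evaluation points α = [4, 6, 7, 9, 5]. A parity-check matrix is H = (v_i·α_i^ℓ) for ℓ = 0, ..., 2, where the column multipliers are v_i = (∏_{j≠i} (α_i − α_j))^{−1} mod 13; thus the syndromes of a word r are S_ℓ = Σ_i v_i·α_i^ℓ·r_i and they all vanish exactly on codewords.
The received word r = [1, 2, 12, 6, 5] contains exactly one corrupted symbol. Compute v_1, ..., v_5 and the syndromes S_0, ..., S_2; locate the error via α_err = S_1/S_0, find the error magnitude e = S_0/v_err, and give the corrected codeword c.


S = (8, 6, 11), error at position 1, error magnitude e = 6, c = [8, 2, 12, 6, 5].

Step 1: column multipliers v_i = (∏_{j≠i}(α_i − α_j))^{−1} mod 13.
  i = 1 (α = 4): (4−6)(4−7)(4−9)(4−5) = (−2)·(−3)·(−5)·(−1) = 30 ≡ 4, so v_1 = 4^{−1} = 10 (mod 13).
  i = 2 (α = 6): (6−4)(6−7)(6−9)(6−5) = 2·(−1)·(−3)·1 = 6 ≡ 6, so v_2 = 6^{−1} = 11 (mod 13).
  i = 3 (α = 7): (7−4)(7−6)(7−9)(7−5) = 3·1·(−2)·2 = −12 ≡ 1, so v_3 = 1^{−1} = 1 (mod 13).
  i = 4 (α = 9): (9−4)(9−6)(9−7)(9−5) = 5·3·2·4 = 120 ≡ 3, so v_4 = 3^{−1} = 9 (mod 13).
  i = 5 (α = 5): (5−4)(5−6)(5−7)(5−9) = 1·(−1)·(−2)·(−4) = −8 ≡ 5, so v_5 = 5^{−1} = 8 (mod 13).
  v = [10, 11, 1, 9, 8].
Step 2: syndromes of r = [1, 2, 12, 6, 5] (all sums mod 13).
  S_0 = Σ v_i r_i = 10·1 + 11·2 + 1·12 + 9·6 + 8·5 = 138 ≡ 8.
  S_1 = Σ v_i α_i r_i = 10·4·1 + 11·6·2 + 1·7·12 + 9·9·6 + 8·5·5 = 942 ≡ 6.
  α_i^2 mod 13 = [3, 10, 10, 3, 12].
  S_2 = Σ v_i α_i^2 r_i = 10·3·1 + 11·10·2 + 1·10·12 + 9·3·6 + 8·12·5 = 1012 ≡ 11.
  S = (8, 6, 11) ≠ 0, so r is not a codeword (an error is present).
Step 3: locate the error. For a single error e at position i, S_ℓ = v_i·e·α_i^ℓ, so α_err = S_1/S_0.
  S_0^{−1} = 8^{−1} = 5 (mod 13), so α_err = 6·5 = 30 ≡ 4 = α_1. Error position i = 1.
  Consistency check: S_2/S_1 = 11·11 = 121 ≡ 4 = α_err ✓ (single-error assumption holds).
Step 4: error magnitude e = S_0/v_1 = S_0·∏_{j≠1}(α_1 − α_j) = 8·4 = 32 ≡ 6 (mod 13).
Step 5: correct position 1: c_1 = r_1 − e = 1 − 6 ≡ 8 (mod 13). Hence c = [8, 2, 12, 6, 5].
  Check: interpolating c through the α_i gives m(x) = 7 + 10·x (degree < 2) with m(α_i) = c_i for every i, so c is indeed a codeword.


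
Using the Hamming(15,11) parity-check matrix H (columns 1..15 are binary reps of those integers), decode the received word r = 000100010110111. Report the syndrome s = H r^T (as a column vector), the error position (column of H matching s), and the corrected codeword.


s = (0, 0, 0, 1)^T, error position = 1, corrected codeword c = 100100010110111

Compute s = H r^T mod 2 one row at a time:
  s_1 = 1 + 0 + 1 + 1 + 0 + 1 + 1 + 1 = 6 ≡ 0 (mod 2).
  s_2 = 1 + 0 + 0 + 0 + 0 + 1 + 1 + 1 = 4 ≡ 0 (mod 2).
  s_3 = 0 + 0 + 0 + 0 + 1 + 1 + 1 + 1 = 4 ≡ 0 (mod 2).
  s_4 = 0 + 0 + 0 + 0 + 0 + 1 + 1 + 1 = 3 ≡ 1 (mod 2).
s = (0, 0, 0, 1)^T — this equals column 1 of H (binary 0001), so error is at position 1.
Correct: flip bit 1 of r = 000100010110111 to get c = 100100010110111.


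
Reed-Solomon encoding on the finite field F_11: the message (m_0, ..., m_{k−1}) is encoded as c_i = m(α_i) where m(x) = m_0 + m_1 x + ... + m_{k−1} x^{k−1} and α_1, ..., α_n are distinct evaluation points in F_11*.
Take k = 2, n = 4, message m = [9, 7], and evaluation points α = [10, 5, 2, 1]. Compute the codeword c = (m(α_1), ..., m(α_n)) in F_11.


c = [2, 0, 1, 5]

Message polynomial: m(x) = 9 + 7·x (mod 11).
For each evaluation point α_i, compute m(α_i) mod 11:
  α_1 = 10: Horner steps 7 → 2, so m(10) = 2.
  α_2 = 5: Horner steps 7 → 0, so m(5) = 0.
  α_3 = 2: Horner steps 7 → 1, so m(2) = 1.
  α_4 = 1: Horner steps 7 → 5, so m(1) = 5.
Codeword c = [2, 0, 1, 5] ∈ F_11^4.
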